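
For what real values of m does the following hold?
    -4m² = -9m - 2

Rearrange to standard form: -4m² + 9m + 2 = 0.
Discriminant: (9)² − 4·(-4)·2 = 113.
Quadratic formula: m = (-9 ± √113) / (-8).
So m = 9/8 - √(113)/8 ≈ -0.2038 or m = 9/8 + √(113)/8 ≈ 2.4538.

m = -0.2038 or m = 2.4538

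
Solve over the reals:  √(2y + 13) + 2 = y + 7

Isolate the radical: √(2y + 13) = y + 5.
Square both sides: 2y + 13 = (y + 5)².
Expand and rearrange: y² + 8y + 12 = 0.
Solving gives y = -2 or y = -6.
Check each candidate in the original equation:
  y = -2: √(9) = 3, while y + 5 = 3 — valid.
  y = -6: √(1) = 1, while y + 5 = -1 — extraneous.

y = -2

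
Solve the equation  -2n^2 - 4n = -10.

Rearrange to standard form: -2n^2 - 4n + 10 = 0.
Discriminant: (-4)^2 - 4*(-2)*10 = 96.
Quadratic formula: n = (4 +/- sqrt(96)) / (-4).
So n = -sqrt(6) - 1 ~= -3.4495 or n = -1 + sqrt(6) ~= 1.4495.

n = -3.4495 or n = 1.4495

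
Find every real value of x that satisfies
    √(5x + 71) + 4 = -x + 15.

x = 2

Isolate the radical: √(5x + 71) = -x + 11.
Square both sides: 5x + 71 = (-x + 11)².
Expand and rearrange: x² - 27x + 50 = 0.
Solving gives x = 25 or x = 2.
Check each candidate in the original equation:
  x = 25: √(196) = 14, while -x + 11 = -14 — extraneous.
  x = 2: √(81) = 9, while -x + 11 = 9 — valid.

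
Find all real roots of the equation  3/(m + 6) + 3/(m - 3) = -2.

m = -7.7434 or m = 1.7434

Multiply both sides by (m + 6)(m - 3):
3(m - 3) + 3(m + 6) = -2(m + 6)(m - 3).
Expand and collect terms: -2m² - 12m + 27 = 0.
By the quadratic formula, m = (12 ± √360) / -4, so m ≈ -7.7434 or m ≈ 1.7434.
Neither value makes a denominator zero (m ≠ -6, m ≠ 3), so both are valid.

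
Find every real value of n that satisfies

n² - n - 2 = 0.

Factor: (n + 1)(n - 2) = 0.
So n = -1 or n = 2.

n = -1 or n = 2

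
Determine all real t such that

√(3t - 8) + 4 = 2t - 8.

t = 8

Isolate the radical: √(3t - 8) = 2t - 12.
Square both sides: 3t - 8 = (2t - 12)².
Expand and rearrange: 4t² - 51t + 152 = 0.
Solving gives t = 8 or t = 4.75.
Check each candidate in the original equation:
  t = 8: √(16) = 4, while 2t - 12 = 4 — valid.
  t = 4.75: √(6.25) = 2.5, while 2t - 12 = -2.5 — extraneous.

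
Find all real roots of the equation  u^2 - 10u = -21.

Bring every term to one side: u^2 - 10u + 21 = 0.
Factor: (u - 7)(u - 3) = 0.
So u = 7 or u = 3.

u = 3 or u = 7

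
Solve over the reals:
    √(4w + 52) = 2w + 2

w = 3

Square both sides: 4w + 52 = (2w + 2)².
Expand and rearrange: 4w² + 4w - 48 = 0.
Solving gives w = 3 or w = -4.
Check each candidate in the original equation:
  w = 3: √(64) = 8, while 2w + 2 = 8 — valid.
  w = -4: √(36) = 6, while 2w + 2 = -6 — extraneous.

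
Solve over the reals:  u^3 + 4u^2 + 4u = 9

u = 1

Rearrange: u^3 + 4u^2 + 4u - 9 = 0.
Possible rational roots are divisors of -9. Testing u = 1 gives 0, so (u - 1) is a factor.
Divide: u^3 + 4u^2 + 4u - 9 = (u - 1)(u^2 + 5u + 9).
The quadratic u^2 + 5u + 9 has discriminant -11 < 0, so no further real roots.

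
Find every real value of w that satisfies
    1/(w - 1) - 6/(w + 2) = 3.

w = -3.8719 or w = 1.2053

Multiply both sides by (w - 1)(w + 2):
(w + 2) - 6(w - 1) = 3(w - 1)(w + 2).
Expand and collect terms: 3w² + 8w - 14 = 0.
By the quadratic formula, w = (-8 ± √232) / 6, so w ≈ 1.2053 or w ≈ -3.8719.
Neither value makes a denominator zero (w ≠ 1, w ≠ -2), so both are valid.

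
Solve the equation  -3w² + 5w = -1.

Rearrange to standard form: -3w² + 5w + 1 = 0.
Discriminant: (5)² − 4·(-3)·1 = 37.
Quadratic formula: w = (-5 ± √37) / (-6).
So w = 5/6 - √(37)/6 ≈ -0.1805 or w = 5/6 + √(37)/6 ≈ 1.8471.

w = -0.1805 or w = 1.8471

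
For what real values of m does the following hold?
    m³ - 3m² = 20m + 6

Rearrange: m³ - 3m² - 20m - 6 = 0.
Possible rational roots are divisors of -6. Testing m = -3 gives 0, so (m + 3) is a factor.
Divide: m³ - 3m² - 20m - 6 = (m + 3)(m² - 6m - 2).
Apply the quadratic formula to m² - 6m - 2 = 0: m = (6 ± √44)/2, i.e. m ≈ 6.3166 or m ≈ -0.3166.

m = -3 or m = -0.3166 or m = 6.3166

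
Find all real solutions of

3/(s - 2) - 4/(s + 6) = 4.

s = -6.9225 or s = 2.6725

Multiply both sides by (s - 2)(s + 6):
3(s + 6) - 4(s - 2) = 4(s - 2)(s + 6).
Expand and collect terms: 4s² + 17s - 74 = 0.
By the quadratic formula, s = (-17 ± √1473) / 8, so s ≈ 2.6725 or s ≈ -6.9225.
Neither value makes a denominator zero (s ≠ 2, s ≠ -6), so both are valid.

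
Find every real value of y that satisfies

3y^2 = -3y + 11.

y = -2.4791 or y = 1.4791

Rearrange to standard form: 3y^2 + 3y - 11 = 0.
Discriminant: (3)^2 - 4*3*(-11) = 141.
Quadratic formula: y = (-3 +/- sqrt(141)) / 6.
So y = -1/2 + sqrt(141)/6 ~= 1.4791 or y = -sqrt(141)/6 - 1/2 ~= -2.4791.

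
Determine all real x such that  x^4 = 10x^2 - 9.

Let u = x^2. The equation becomes u^2 - 10u + 9 = 0.
Factor: (u - 9)(u - 1) = 0, so u = 9 or u = 1.
x^2 = 9 gives x = +/-3.
x^2 = 1 gives x = +/-1.

x = -3 or x = -1 or x = 1 or x = 3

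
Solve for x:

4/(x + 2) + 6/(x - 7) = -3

x = -3.6419 or x = 5.3086

Multiply both sides by (x + 2)(x - 7):
4(x - 7) + 6(x + 2) = -3(x + 2)(x - 7).
Expand and collect terms: -3x² + 5x + 58 = 0.
By the quadratic formula, x = (-5 ± √721) / -6, so x ≈ -3.6419 or x ≈ 5.3086.
Neither value makes a denominator zero (x ≠ -2, x ≠ 7), so both are valid.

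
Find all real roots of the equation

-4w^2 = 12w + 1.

Rearrange to standard form: -4w^2 - 12w - 1 = 0.
Discriminant: (-12)^2 - 4*(-4)*(-1) = 128.
Quadratic formula: w = (12 +/- sqrt(128)) / (-8).
So w = -3/2 - sqrt(2) ~= -2.9142 or w = -3/2 + sqrt(2) ~= -0.0858.

w = -2.9142 or w = -0.0858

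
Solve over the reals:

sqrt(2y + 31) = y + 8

Square both sides: 2y + 31 = (y + 8)^2.
Expand and rearrange: y^2 + 14y + 33 = 0.
Solving gives y = -3 or y = -11.
Check each candidate in the original equation:
  y = -3: sqrt(25) = 5, while y + 8 = 5 — valid.
  y = -11: sqrt(9) = 3, while y + 8 = -3 — extraneous.

y = -3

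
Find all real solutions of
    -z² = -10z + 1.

z = 0.101 or z = 9.899

Rearrange to standard form: -z² + 10z - 1 = 0.
Discriminant: (10)² − 4·(-1)·(-1) = 96.
Quadratic formula: z = (-10 ± √96) / (-2).
So z = 5 - 2·√(6) ≈ 0.101 or z = 2·√(6) + 5 ≈ 9.899.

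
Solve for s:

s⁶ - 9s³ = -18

Let u = s³. The equation becomes u² - 9u + 18 = 0.
Factor: (u - 6)(u - 3) = 0, so u = 6 or u = 3.
s³ = 6 gives s = ∛(6) ≈ 1.8171.
s³ = 3 gives s = ∛(3) ≈ 1.4422.

s = 1.4422 or s = 1.8171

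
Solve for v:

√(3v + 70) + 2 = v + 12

Isolate the radical: √(3v + 70) = v + 10.
Square both sides: 3v + 70 = (v + 10)².
Expand and rearrange: v² + 17v + 30 = 0.
Solving gives v = -2 or v = -15.
Check each candidate in the original equation:
  v = -2: √(64) = 8, while v + 10 = 8 — valid.
  v = -15: √(25) = 5, while v + 10 = -5 — extraneous.

v = -2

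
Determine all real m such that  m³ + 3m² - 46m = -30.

m = -8.6904 or m = 0.6904 or m = 5

Rearrange: m³ + 3m² - 46m + 30 = 0.
Possible rational roots are divisors of 30. Testing m = 5 gives 0, so (m - 5) is a factor.
Divide: m³ + 3m² - 46m + 30 = (m - 5)(m² + 8m - 6).
Apply the quadratic formula to m² + 8m - 6 = 0: m = (-8 ± √88)/2, i.e. m ≈ 0.6904 or m ≈ -8.6904.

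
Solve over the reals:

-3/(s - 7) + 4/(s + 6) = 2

s = -3.673 or s = 5.173

Multiply both sides by (s - 7)(s + 6):
-3(s + 6) + 4(s - 7) = 2(s - 7)(s + 6).
Expand and collect terms: 2s^2 - 3s - 38 = 0.
By the quadratic formula, s = (3 +/- sqrt(313)) / 4, so s ~= 5.173 or s ~= -3.673.
Neither value makes a denominator zero (s != 7, s != -6), so both are valid.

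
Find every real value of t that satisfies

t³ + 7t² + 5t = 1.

t = -6.1623 or t = -1 or t = 0.1623

Rearrange: t³ + 7t² + 5t - 1 = 0.
Possible rational roots are divisors of -1. Testing t = -1 gives 0, so (t + 1) is a factor.
Divide: t³ + 7t² + 5t - 1 = (t + 1)(t² + 6t - 1).
Apply the quadratic formula to t² + 6t - 1 = 0: t = (-6 ± √40)/2, i.e. t ≈ 0.1623 or t ≈ -6.1623.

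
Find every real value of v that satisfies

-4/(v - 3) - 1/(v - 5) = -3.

v = 4 or v = 5.6667

Multiply both sides by (v - 3)(v - 5):
-4(v - 5) - (v - 3) = -3(v - 3)(v - 5).
Expand and collect terms: -3v^2 + 29v - 68 = 0.
Factor or apply the quadratic formula: v = 4 or v = 5.6667.
Neither value makes a denominator zero (v != 3, v != 5), so both are valid.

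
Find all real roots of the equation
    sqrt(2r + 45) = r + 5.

Square both sides: 2r + 45 = (r + 5)^2.
Expand and rearrange: r^2 + 8r - 20 = 0.
Solving gives r = 2 or r = -10.
Check each candidate in the original equation:
  r = 2: sqrt(49) = 7, while r + 5 = 7 — valid.
  r = -10: sqrt(25) = 5, while r + 5 = -5 — extraneous.

r = 2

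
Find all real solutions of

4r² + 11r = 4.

r = -3.0752 or r = 0.3252

Rearrange to standard form: 4r² + 11r - 4 = 0.
Discriminant: (11)² − 4·4·(-4) = 185.
Quadratic formula: r = (-11 ± √185) / 8.
So r = -11/8 + √(185)/8 ≈ 0.3252 or r = -√(185)/8 - 11/8 ≈ -3.0752.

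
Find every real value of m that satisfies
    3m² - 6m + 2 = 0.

m = 0.4226 or m = 1.5774

Discriminant: (-6)² − 4·3·2 = 12.
Quadratic formula: m = (6 ± √12) / 6.
So m = √(3)/3 + 1 ≈ 1.5774 or m = 1 - √(3)/3 ≈ 0.4226.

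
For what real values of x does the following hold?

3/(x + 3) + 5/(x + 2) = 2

x = -2.6794 or x = 1.6794

Multiply both sides by (x + 3)(x + 2):
3(x + 2) + 5(x + 3) = 2(x + 3)(x + 2).
Expand and collect terms: 2x² + 2x - 9 = 0.
By the quadratic formula, x = (-2 ± √76) / 4, so x ≈ 1.6794 or x ≈ -2.6794.
Neither value makes a denominator zero (x ≠ -3, x ≠ -2), so both are valid.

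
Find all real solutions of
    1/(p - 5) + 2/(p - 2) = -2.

p = 0.8625 or p = 4.6375

Multiply both sides by (p - 5)(p - 2):
(p - 2) + 2(p - 5) = -2(p - 5)(p - 2).
Expand and collect terms: -2p² + 11p - 8 = 0.
By the quadratic formula, p = (-11 ± √57) / -4, so p ≈ 0.8625 or p ≈ 4.6375.
Neither value makes a denominator zero (p ≠ 5, p ≠ 2), so both are valid.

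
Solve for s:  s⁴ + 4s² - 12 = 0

s = -1.4142 or s = 1.4142

Let u = s². The equation becomes u² + 4u - 12 = 0.
Factor: (u + 6)(u - 2) = 0, so u = -6 or u = 2.
s² = -6 < 0 has no real solution.
s² = 2 gives s = ±√(2) ≈ ±1.4142.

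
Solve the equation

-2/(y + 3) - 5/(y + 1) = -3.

Multiply both sides by (y + 3)(y + 1):
-2(y + 1) - 5(y + 3) = -3(y + 3)(y + 1).
Expand and collect terms: -3y² - 5y + 8 = 0.
Factor or apply the quadratic formula: y = -2.6667 or y = 1.
Neither value makes a denominator zero (y ≠ -3, y ≠ -1), so both are valid.

y = -2.6667 or y = 1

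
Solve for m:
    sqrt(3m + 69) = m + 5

Square both sides: 3m + 69 = (m + 5)^2.
Expand and rearrange: m^2 + 7m - 44 = 0.
Solving gives m = 4 or m = -11.
Check each candidate in the original equation:
  m = 4: sqrt(81) = 9, while m + 5 = 9 — valid.
  m = -11: sqrt(36) = 6, while m + 5 = -6 — extraneous.

m = 4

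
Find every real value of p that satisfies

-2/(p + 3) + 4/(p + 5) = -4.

Multiply both sides by (p + 3)(p + 5):
-2(p + 5) + 4(p + 3) = -4(p + 3)(p + 5).
Expand and collect terms: -4p² - 34p - 62 = 0.
By the quadratic formula, p = (34 ± √164) / -8, so p ≈ -5.8508 or p ≈ -2.6492.
Neither value makes a denominator zero (p ≠ -3, p ≠ -5), so both are valid.

p = -5.8508 or p = -2.6492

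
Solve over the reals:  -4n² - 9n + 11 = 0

n = -3.1289 or n = 0.8789

Discriminant: (-9)² − 4·(-4)·11 = 257.
Quadratic formula: n = (9 ± √257) / (-8).
So n = -√(257)/8 - 9/8 ≈ -3.1289 or n = -9/8 + √(257)/8 ≈ 0.8789.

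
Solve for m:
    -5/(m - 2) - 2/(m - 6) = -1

m = 4.2984 or m = 10.7016

Multiply both sides by (m - 2)(m - 6):
-5(m - 6) - 2(m - 2) = -(m - 2)(m - 6).
Expand and collect terms: -m^2 + 15m - 46 = 0.
By the quadratic formula, m = (-15 +/- sqrt(41)) / -2, so m ~= 4.2984 or m ~= 10.7016.
Neither value makes a denominator zero (m != 2, m != 6), so both are valid.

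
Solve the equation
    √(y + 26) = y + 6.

Square both sides: y + 26 = (y + 6)².
Expand and rearrange: y² + 11y + 10 = 0.
Solving gives y = -1 or y = -10.
Check each candidate in the original equation:
  y = -1: √(25) = 5, while y + 6 = 5 — valid.
  y = -10: √(16) = 4, while y + 6 = -4 — extraneous.

y = -1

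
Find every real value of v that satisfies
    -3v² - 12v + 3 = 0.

Discriminant: (-12)² − 4·(-3)·3 = 180.
Quadratic formula: v = (12 ± √180) / (-6).
So v = -√(5) - 2 ≈ -4.2361 or v = -2 + √(5) ≈ 0.2361.

v = -4.2361 or v = 0.2361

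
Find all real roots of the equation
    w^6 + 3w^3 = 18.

w = -1.8171 or w = 1.4422

Let u = w^3. The equation becomes u^2 + 3u - 18 = 0.
Factor: (u - 3)(u + 6) = 0, so u = 3 or u = -6.
w^3 = 3 gives w = (3)^(1/3) ~= 1.4422.
w^3 = -6 gives w = -(6)^(1/3) ~= -1.8171.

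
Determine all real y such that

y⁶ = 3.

Let u = y³. The equation becomes u² - 3 = 0.
By the quadratic formula, u = √(3) or u = -√(3).
y³ = √(3) gives y = ∛(√(3)) ≈ 1.2009.
y³ = -√(3) gives y = -∛(√(3)) ≈ -1.2009.

y = -1.2009 or y = 1.2009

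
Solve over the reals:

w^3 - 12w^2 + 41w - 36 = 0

Possible rational roots are divisors of -36. Testing w = 4 gives 0, so (w - 4) is a factor.
Divide: w^3 - 12w^2 + 41w - 36 = (w - 4)(w^2 - 8w + 9).
Apply the quadratic formula to w^2 - 8w + 9 = 0: w = (8 +/- sqrt(28))/2, i.e. w ~= 6.6458 or w ~= 1.3542.

w = 1.3542 or w = 4 or w = 6.6458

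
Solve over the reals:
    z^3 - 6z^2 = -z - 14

Rearrange: z^3 - 6z^2 + z + 14 = 0.
Possible rational roots are divisors of 14. Testing z = 2 gives 0, so (z - 2) is a factor.
Divide: z^3 - 6z^2 + z + 14 = (z - 2)(z^2 - 4z - 7).
Apply the quadratic formula to z^2 - 4z - 7 = 0: z = (4 +/- sqrt(44))/2, i.e. z ~= 5.3166 or z ~= -1.3166.

z = -1.3166 or z = 2 or z = 5.3166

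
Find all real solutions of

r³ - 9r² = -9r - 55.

r = -1.873 or r = 5 or r = 5.873

Rearrange: r³ - 9r² + 9r + 55 = 0.
Possible rational roots are divisors of 55. Testing r = 5 gives 0, so (r - 5) is a factor.
Divide: r³ - 9r² + 9r + 55 = (r - 5)(r² - 4r - 11).
Apply the quadratic formula to r² - 4r - 11 = 0: r = (4 ± √60)/2, i.e. r ≈ 5.873 or r ≈ -1.873.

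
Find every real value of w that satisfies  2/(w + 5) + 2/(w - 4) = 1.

Multiply both sides by (w + 5)(w - 4):
2(w - 4) + 2(w + 5) = (w + 5)(w - 4).
Expand and collect terms: w^2 - 3w - 22 = 0.
By the quadratic formula, w = (3 +/- sqrt(97)) / 2, so w ~= 6.4244 or w ~= -3.4244.
Neither value makes a denominator zero (w != -5, w != 4), so both are valid.

w = -3.4244 or w = 6.4244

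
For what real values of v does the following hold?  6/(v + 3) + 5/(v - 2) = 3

Multiply both sides by (v + 3)(v - 2):
6(v - 2) + 5(v + 3) = 3(v + 3)(v - 2).
Expand and collect terms: 3v² - 8v - 21 = 0.
By the quadratic formula, v = (8 ± √316) / 6, so v ≈ 4.2961 or v ≈ -1.6294.
Neither value makes a denominator zero (v ≠ -3, v ≠ 2), so both are valid.

v = -1.6294 or v = 4.2961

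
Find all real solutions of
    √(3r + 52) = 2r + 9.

Square both sides: 3r + 52 = (2r + 9)².
Expand and rearrange: 4r² + 33r + 29 = 0.
Solving gives r = -1 or r = -7.25.
Check each candidate in the original equation:
  r = -1: √(49) = 7, while 2r + 9 = 7 — valid.
  r = -7.25: √(30.25) = 5.5, while 2r + 9 = -5.5 — extraneous.

r = -1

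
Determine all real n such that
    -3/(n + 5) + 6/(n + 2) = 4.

n = -5.5262 or n = -0.7238

Multiply both sides by (n + 5)(n + 2):
-3(n + 2) + 6(n + 5) = 4(n + 5)(n + 2).
Expand and collect terms: 4n² + 25n + 16 = 0.
By the quadratic formula, n = (-25 ± √369) / 8, so n ≈ -0.7238 or n ≈ -5.5262.
Neither value makes a denominator zero (n ≠ -5, n ≠ -2), so both are valid.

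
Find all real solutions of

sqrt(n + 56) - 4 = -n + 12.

Isolate the radical: sqrt(n + 56) = -n + 16.
Square both sides: n + 56 = (-n + 16)^2.
Expand and rearrange: n^2 - 33n + 200 = 0.
Solving gives n = 25 or n = 8.
Check each candidate in the original equation:
  n = 25: sqrt(81) = 9, while -n + 16 = -9 — extraneous.
  n = 8: sqrt(64) = 8, while -n + 16 = 8 — valid.

n = 8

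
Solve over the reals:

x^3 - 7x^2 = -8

x = -1 or x = 1.1716 or x = 6.8284

Rearrange: x^3 - 7x^2 + 8 = 0.
Possible rational roots are divisors of 8. Testing x = -1 gives 0, so (x + 1) is a factor.
Divide: x^3 - 7x^2 + 8 = (x + 1)(x^2 - 8x + 8).
Apply the quadratic formula to x^2 - 8x + 8 = 0: x = (8 +/- sqrt(32))/2, i.e. x ~= 6.8284 or x ~= 1.1716.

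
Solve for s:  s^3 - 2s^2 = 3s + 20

s = 4

Rearrange: s^3 - 2s^2 - 3s - 20 = 0.
Possible rational roots are divisors of -20. Testing s = 4 gives 0, so (s - 4) is a factor.
Divide: s^3 - 2s^2 - 3s - 20 = (s - 4)(s^2 + 2s + 5).
The quadratic s^2 + 2s + 5 has discriminant -16 < 0, so no further real roots.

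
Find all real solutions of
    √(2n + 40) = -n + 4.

n = -2

Square both sides: 2n + 40 = (-n + 4)².
Expand and rearrange: n² - 10n - 24 = 0.
Solving gives n = 12 or n = -2.
Check each candidate in the original equation:
  n = 12: √(64) = 8, while -n + 4 = -8 — extraneous.
  n = -2: √(36) = 6, while -n + 4 = 6 — valid.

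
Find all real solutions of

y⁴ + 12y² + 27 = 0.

No real solutions.

Let u = y². The equation becomes u² + 12u + 27 = 0.
Factor: (u + 3)(u + 9) = 0, so u = -3 or u = -9.
y² = -3 < 0 has no real solution.
y² = -9 < 0 has no real solution.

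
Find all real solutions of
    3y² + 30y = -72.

y = -6 or y = -4

Bring every term to one side: 3y² + 30y + 72 = 0.
Factor: 3(y + 6)(y + 4) = 0.
So y = -6 or y = -4.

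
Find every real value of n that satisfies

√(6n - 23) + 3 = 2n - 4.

Isolate the radical: √(6n - 23) = 2n - 7.
Square both sides: 6n - 23 = (2n - 7)².
Expand and rearrange: 4n² - 34n + 72 = 0.
Solving gives n = 4.5 or n = 4.
Check each candidate in the original equation:
  n = 4.5: √(4) = 2, while 2n - 7 = 2 — valid.
  n = 4: √(1) = 1, while 2n - 7 = 1 — valid.

n = 4 or n = 4.5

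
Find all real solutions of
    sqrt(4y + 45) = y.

y = 9

Square both sides: 4y + 45 = (y)^2.
Expand and rearrange: y^2 - 4y - 45 = 0.
Solving gives y = 9 or y = -5.
Check each candidate in the original equation:
  y = 9: sqrt(81) = 9, while y = 9 — valid.
  y = -5: sqrt(25) = 5, while y = -5 — extraneous.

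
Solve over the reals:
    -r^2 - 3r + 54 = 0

r = -9 or r = 6

Factor: -1(r + 9)(r - 6) = 0.
So r = -9 or r = 6.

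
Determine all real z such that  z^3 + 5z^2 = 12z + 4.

Rearrange: z^3 + 5z^2 - 12z - 4 = 0.
Possible rational roots are divisors of -4. Testing z = 2 gives 0, so (z - 2) is a factor.
Divide: z^3 + 5z^2 - 12z - 4 = (z - 2)(z^2 + 7z + 2).
Apply the quadratic formula to z^2 + 7z + 2 = 0: z = (-7 +/- sqrt(41))/2, i.e. z ~= -0.2984 or z ~= -6.7016.

z = -6.7016 or z = -0.2984 or z = 2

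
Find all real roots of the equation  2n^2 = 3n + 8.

n = -1.386 or n = 2.886

Rearrange to standard form: 2n^2 - 3n - 8 = 0.
Discriminant: (-3)^2 - 4*2*(-8) = 73.
Quadratic formula: n = (3 +/- sqrt(73)) / 4.
So n = 3/4 + sqrt(73)/4 ~= 2.886 or n = 3/4 - sqrt(73)/4 ~= -1.386.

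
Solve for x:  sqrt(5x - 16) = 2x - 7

Square both sides: 5x - 16 = (2x - 7)^2.
Expand and rearrange: 4x^2 - 33x + 65 = 0.
Solving gives x = 5 or x = 3.25.
Check each candidate in the original equation:
  x = 5: sqrt(9) = 3, while 2x - 7 = 3 — valid.
  x = 3.25: sqrt(0.25) = 0.5, while 2x - 7 = -0.5 — extraneous.

x = 5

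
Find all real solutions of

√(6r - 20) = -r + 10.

Square both sides: 6r - 20 = (-r + 10)².
Expand and rearrange: r² - 26r + 120 = 0.
Solving gives r = 20 or r = 6.
Check each candidate in the original equation:
  r = 20: √(100) = 10, while -r + 10 = -10 — extraneous.
  r = 6: √(16) = 4, while -r + 10 = 4 — valid.

r = 6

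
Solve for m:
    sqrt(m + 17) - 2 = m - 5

Isolate the radical: sqrt(m + 17) = m - 3.
Square both sides: m + 17 = (m - 3)^2.
Expand and rearrange: m^2 - 7m - 8 = 0.
Solving gives m = 8 or m = -1.
Check each candidate in the original equation:
  m = 8: sqrt(25) = 5, while m - 3 = 5 — valid.
  m = -1: sqrt(16) = 4, while m - 3 = -4 — extraneous.

m = 8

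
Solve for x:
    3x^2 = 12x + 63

x = -3 or x = 7

Bring every term to one side: 3x^2 - 12x - 63 = 0.
Factor: 3(x - 7)(x + 3) = 0.
So x = 7 or x = -3.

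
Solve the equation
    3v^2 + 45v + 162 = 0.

v = -9 or v = -6

Factor: 3(v + 6)(v + 9) = 0.
So v = -6 or v = -9.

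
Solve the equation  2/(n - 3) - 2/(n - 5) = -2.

n = 2.2679 or n = 5.7321

Multiply both sides by (n - 3)(n - 5):
2(n - 5) - 2(n - 3) = -2(n - 3)(n - 5).
Expand and collect terms: -2n^2 + 16n - 26 = 0.
By the quadratic formula, n = (-16 +/- sqrt(48)) / -4, so n ~= 2.2679 or n ~= 5.7321.
Neither value makes a denominator zero (n != 3, n != 5), so both are valid.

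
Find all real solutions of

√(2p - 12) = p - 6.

p = 6 or p = 8

Square both sides: 2p - 12 = (p - 6)².
Expand and rearrange: p² - 14p + 48 = 0.
Solving gives p = 8 or p = 6.
Check each candidate in the original equation:
  p = 8: √(4) = 2, while p - 6 = 2 — valid.
  p = 6: √(0) = 0, while p - 6 = 0 — valid.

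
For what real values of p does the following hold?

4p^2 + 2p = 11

p = -1.9271 or p = 1.4271

Rearrange to standard form: 4p^2 + 2p - 11 = 0.
Discriminant: (2)^2 - 4*4*(-11) = 180.
Quadratic formula: p = (-2 +/- sqrt(180)) / 8.
So p = -1/4 + 3*sqrt(5)/4 ~= 1.4271 or p = -3*sqrt(5)/4 - 1/4 ~= -1.9271.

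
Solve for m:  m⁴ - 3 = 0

Let u = m². The equation becomes u² - 3 = 0.
By the quadratic formula, u = √(3) or u = -√(3).
m² = √(3) gives m = ±3^(1/4) ≈ ±1.3161.
m² = -√(3) < 0 has no real solution.

m = -1.3161 or m = 1.3161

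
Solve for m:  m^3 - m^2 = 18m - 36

m = -4.6056 or m = 2.6056 or m = 3

Rearrange: m^3 - m^2 - 18m + 36 = 0.
Possible rational roots are divisors of 36. Testing m = 3 gives 0, so (m - 3) is a factor.
Divide: m^3 - m^2 - 18m + 36 = (m - 3)(m^2 + 2m - 12).
Apply the quadratic formula to m^2 + 2m - 12 = 0: m = (-2 +/- sqrt(52))/2, i.e. m ~= 2.6056 or m ~= -4.6056.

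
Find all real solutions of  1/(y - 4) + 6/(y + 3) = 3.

y = -1.1222 or y = 4.4555

Multiply both sides by (y - 4)(y + 3):
(y + 3) + 6(y - 4) = 3(y - 4)(y + 3).
Expand and collect terms: 3y² - 10y - 15 = 0.
By the quadratic formula, y = (10 ± √280) / 6, so y ≈ 4.4555 or y ≈ -1.1222.
Neither value makes a denominator zero (y ≠ 4, y ≠ -3), so both are valid.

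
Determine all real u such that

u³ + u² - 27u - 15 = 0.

u = -5.4495 or u = -0.5505 or u = 5

Possible rational roots are divisors of -15. Testing u = 5 gives 0, so (u - 5) is a factor.
Divide: u³ + u² - 27u - 15 = (u - 5)(u² + 6u + 3).
Apply the quadratic formula to u² + 6u + 3 = 0: u = (-6 ± √24)/2, i.e. u ≈ -0.5505 or u ≈ -5.4495.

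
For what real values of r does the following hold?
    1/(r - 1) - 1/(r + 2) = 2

Multiply both sides by (r - 1)(r + 2):
(r + 2) - (r - 1) = 2(r - 1)(r + 2).
Expand and collect terms: 2r^2 + 2r - 7 = 0.
By the quadratic formula, r = (-2 +/- sqrt(60)) / 4, so r ~= 1.4365 or r ~= -2.4365.
Neither value makes a denominator zero (r != 1, r != -2), so both are valid.

r = -2.4365 or r = 1.4365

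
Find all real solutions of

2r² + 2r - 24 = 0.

Factor: 2(r + 4)(r - 3) = 0.
So r = -4 or r = 3.

r = -4 or r = 3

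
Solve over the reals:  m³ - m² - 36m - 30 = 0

m = -5 or m = -0.873 or m = 6.873

Possible rational roots are divisors of -30. Testing m = -5 gives 0, so (m + 5) is a factor.
Divide: m³ - m² - 36m - 30 = (m + 5)(m² - 6m - 6).
Apply the quadratic formula to m² - 6m - 6 = 0: m = (6 ± √60)/2, i.e. m ≈ 6.873 or m ≈ -0.873.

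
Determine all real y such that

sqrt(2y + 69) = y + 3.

y = 6

Square both sides: 2y + 69 = (y + 3)^2.
Expand and rearrange: y^2 + 4y - 60 = 0.
Solving gives y = 6 or y = -10.
Check each candidate in the original equation:
  y = 6: sqrt(81) = 9, while y + 3 = 9 — valid.
  y = -10: sqrt(49) = 7, while y + 3 = -7 — extraneous.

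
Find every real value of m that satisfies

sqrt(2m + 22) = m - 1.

m = 7

Square both sides: 2m + 22 = (m - 1)^2.
Expand and rearrange: m^2 - 4m - 21 = 0.
Solving gives m = 7 or m = -3.
Check each candidate in the original equation:
  m = 7: sqrt(36) = 6, while m - 1 = 6 — valid.
  m = -3: sqrt(16) = 4, while m - 1 = -4 — extraneous.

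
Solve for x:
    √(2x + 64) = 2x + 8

x = 0

Square both sides: 2x + 64 = (2x + 8)².
Expand and rearrange: 4x² + 30x = 0.
Solving gives x = 0 or x = -7.5.
Check each candidate in the original equation:
  x = 0: √(64) = 8, while 2x + 8 = 8 — valid.
  x = -7.5: √(49) = 7, while 2x + 8 = -7 — extraneous.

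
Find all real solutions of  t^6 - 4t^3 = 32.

Let u = t^3. The equation becomes u^2 - 4u - 32 = 0.
Factor: (u - 8)(u + 4) = 0, so u = 8 or u = -4.
t^3 = 8 gives t = 2.
t^3 = -4 gives t = -(4)^(1/3) ~= -1.5874.

t = -1.5874 or t = 2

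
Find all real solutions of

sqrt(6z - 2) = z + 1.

z = 1 or z = 3

Square both sides: 6z - 2 = (z + 1)^2.
Expand and rearrange: z^2 - 4z + 3 = 0.
Solving gives z = 3 or z = 1.
Check each candidate in the original equation:
  z = 3: sqrt(16) = 4, while z + 1 = 4 — valid.
  z = 1: sqrt(4) = 2, while z + 1 = 2 — valid.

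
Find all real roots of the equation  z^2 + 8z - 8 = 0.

Discriminant: (8)^2 - 4*1*(-8) = 96.
Quadratic formula: z = (-8 +/- sqrt(96)) / 2.
So z = -4 + 2*sqrt(6) ~= 0.899 or z = -2*sqrt(6) - 4 ~= -8.899.

z = -8.899 or z = 0.899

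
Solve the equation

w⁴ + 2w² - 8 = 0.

Let u = w². The equation becomes u² + 2u - 8 = 0.
Factor: (u + 4)(u - 2) = 0, so u = -4 or u = 2.
w² = -4 < 0 has no real solution.
w² = 2 gives w = ±√(2) ≈ ±1.4142.

w = -1.4142 or w = 1.4142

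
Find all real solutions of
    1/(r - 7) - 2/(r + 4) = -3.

r = -3.3111 or r = 6.6444

Multiply both sides by (r - 7)(r + 4):
(r + 4) - 2(r - 7) = -3(r - 7)(r + 4).
Expand and collect terms: -3r² + 10r + 66 = 0.
By the quadratic formula, r = (-10 ± √892) / -6, so r ≈ -3.3111 or r ≈ 6.6444.
Neither value makes a denominator zero (r ≠ 7, r ≠ -4), so both are valid.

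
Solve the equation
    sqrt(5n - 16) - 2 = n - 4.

Isolate the radical: sqrt(5n - 16) = n - 2.
Square both sides: 5n - 16 = (n - 2)^2.
Expand and rearrange: n^2 - 9n + 20 = 0.
Solving gives n = 5 or n = 4.
Check each candidate in the original equation:
  n = 5: sqrt(9) = 3, while n - 2 = 3 — valid.
  n = 4: sqrt(4) = 2, while n - 2 = 2 — valid.

n = 4 or n = 5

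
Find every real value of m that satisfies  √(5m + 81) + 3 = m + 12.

Isolate the radical: √(5m + 81) = m + 9.
Square both sides: 5m + 81 = (m + 9)².
Expand and rearrange: m² + 13m = 0.
Solving gives m = 0 or m = -13.
Check each candidate in the original equation:
  m = 0: √(81) = 9, while m + 9 = 9 — valid.
  m = -13: √(16) = 4, while m + 9 = -4 — extraneous.

m = 0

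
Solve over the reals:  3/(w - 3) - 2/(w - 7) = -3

w = 2.1202 or w = 7.5465

Multiply both sides by (w - 3)(w - 7):
3(w - 7) - 2(w - 3) = -3(w - 3)(w - 7).
Expand and collect terms: -3w² + 29w - 48 = 0.
By the quadratic formula, w = (-29 ± √265) / -6, so w ≈ 2.1202 or w ≈ 7.5465.
Neither value makes a denominator zero (w ≠ 3, w ≠ 7), so both are valid.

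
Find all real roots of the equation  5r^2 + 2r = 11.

r = -1.6967 or r = 1.2967

Rearrange to standard form: 5r^2 + 2r - 11 = 0.
Discriminant: (2)^2 - 4*5*(-11) = 224.
Quadratic formula: r = (-2 +/- sqrt(224)) / 10.
So r = -1/5 + 2*sqrt(14)/5 ~= 1.2967 or r = -2*sqrt(14)/5 - 1/5 ~= -1.6967.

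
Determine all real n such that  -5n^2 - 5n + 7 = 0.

n = -1.7845 or n = 0.7845

Discriminant: (-5)^2 - 4*(-5)*7 = 165.
Quadratic formula: n = (5 +/- sqrt(165)) / (-10).
So n = -sqrt(165)/10 - 1/2 ~= -1.7845 or n = -1/2 + sqrt(165)/10 ~= 0.7845.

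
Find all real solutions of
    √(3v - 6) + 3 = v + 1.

Isolate the radical: √(3v - 6) = v - 2.
Square both sides: 3v - 6 = (v - 2)².
Expand and rearrange: v² - 7v + 10 = 0.
Solving gives v = 5 or v = 2.
Check each candidate in the original equation:
  v = 5: √(9) = 3, while v - 2 = 3 — valid.
  v = 2: √(0) = 0, while v - 2 = 0 — valid.

v = 2 or v = 5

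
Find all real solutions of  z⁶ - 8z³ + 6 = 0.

Let u = z³. The equation becomes u² - 8u + 6 = 0.
By the quadratic formula, u = √(10) + 4 or u = 4 - √(10).
z³ = √(10) + 4 gives z = ∛(√(10) + 4) ≈ 1.9276.
z³ = 4 - √(10) gives z = ∛(4 - √(10)) ≈ 0.9427.

z = 0.9427 or z = 1.9276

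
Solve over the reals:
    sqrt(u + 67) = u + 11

u = -3

Square both sides: u + 67 = (u + 11)^2.
Expand and rearrange: u^2 + 21u + 54 = 0.
Solving gives u = -3 or u = -18.
Check each candidate in the original equation:
  u = -3: sqrt(64) = 8, while u + 11 = 8 — valid.
  u = -18: sqrt(49) = 7, while u + 11 = -7 — extraneous.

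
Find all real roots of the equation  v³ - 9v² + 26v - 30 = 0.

v = 5

Possible rational roots are divisors of -30. Testing v = 5 gives 0, so (v - 5) is a factor.
Divide: v³ - 9v² + 26v - 30 = (v - 5)(v² - 4v + 6).
The quadratic v² - 4v + 6 has discriminant -8 < 0, so no further real roots.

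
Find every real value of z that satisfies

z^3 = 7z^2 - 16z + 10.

z = 1

Rearrange: z^3 - 7z^2 + 16z - 10 = 0.
Possible rational roots are divisors of -10. Testing z = 1 gives 0, so (z - 1) is a factor.
Divide: z^3 - 7z^2 + 16z - 10 = (z - 1)(z^2 - 6z + 10).
The quadratic z^2 - 6z + 10 has discriminant -4 < 0, so no further real roots.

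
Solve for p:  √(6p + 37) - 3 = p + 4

Isolate the radical: √(6p + 37) = p + 7.
Square both sides: 6p + 37 = (p + 7)².
Expand and rearrange: p² + 8p + 12 = 0.
Solving gives p = -2 or p = -6.
Check each candidate in the original equation:
  p = -2: √(25) = 5, while p + 7 = 5 — valid.
  p = -6: √(1) = 1, while p + 7 = 1 — valid.

p = -6 or p = -2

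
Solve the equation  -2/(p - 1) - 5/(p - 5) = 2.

p = -0.7656 or p = 3.2656

Multiply both sides by (p - 1)(p - 5):
-2(p - 5) - 5(p - 1) = 2(p - 1)(p - 5).
Expand and collect terms: 2p² - 5p - 5 = 0.
By the quadratic formula, p = (5 ± √65) / 4, so p ≈ 3.2656 or p ≈ -0.7656.
Neither value makes a denominator zero (p ≠ 1, p ≠ 5), so both are valid.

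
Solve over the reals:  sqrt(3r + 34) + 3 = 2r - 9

r = 10

Isolate the radical: sqrt(3r + 34) = 2r - 12.
Square both sides: 3r + 34 = (2r - 12)^2.
Expand and rearrange: 4r^2 - 51r + 110 = 0.
Solving gives r = 10 or r = 2.75.
Check each candidate in the original equation:
  r = 10: sqrt(64) = 8, while 2r - 12 = 8 — valid.
  r = 2.75: sqrt(42.25) = 6.5, while 2r - 12 = -6.5 — extraneous.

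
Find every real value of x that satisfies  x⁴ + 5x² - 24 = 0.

x = -1.7321 or x = 1.7321

Let u = x². The equation becomes u² + 5u - 24 = 0.
Factor: (u - 3)(u + 8) = 0, so u = 3 or u = -8.
x² = 3 gives x = ±√(3) ≈ ±1.7321.
x² = -8 < 0 has no real solution.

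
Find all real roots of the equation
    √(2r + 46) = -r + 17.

r = 9

Square both sides: 2r + 46 = (-r + 17)².
Expand and rearrange: r² - 36r + 243 = 0.
Solving gives r = 27 or r = 9.
Check each candidate in the original equation:
  r = 27: √(100) = 10, while -r + 17 = -10 — extraneous.
  r = 9: √(64) = 8, while -r + 17 = 8 — valid.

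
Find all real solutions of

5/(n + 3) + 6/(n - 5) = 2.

n = -1.3059 or n = 8.8059

Multiply both sides by (n + 3)(n - 5):
5(n - 5) + 6(n + 3) = 2(n + 3)(n - 5).
Expand and collect terms: 2n^2 - 15n - 23 = 0.
By the quadratic formula, n = (15 +/- sqrt(409)) / 4, so n ~= 8.8059 or n ~= -1.3059.
Neither value makes a denominator zero (n != -3, n != 5), so both are valid.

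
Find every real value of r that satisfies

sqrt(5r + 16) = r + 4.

Square both sides: 5r + 16 = (r + 4)^2.
Expand and rearrange: r^2 + 3r = 0.
Solving gives r = 0 or r = -3.
Check each candidate in the original equation:
  r = 0: sqrt(16) = 4, while r + 4 = 4 — valid.
  r = -3: sqrt(1) = 1, while r + 4 = 1 — valid.

r = -3 or r = 0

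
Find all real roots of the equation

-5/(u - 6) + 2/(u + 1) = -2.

u = -1.7562 or u = 8.2562

Multiply both sides by (u - 6)(u + 1):
-5(u + 1) + 2(u - 6) = -2(u - 6)(u + 1).
Expand and collect terms: -2u² + 13u + 29 = 0.
By the quadratic formula, u = (-13 ± √401) / -4, so u ≈ -1.7562 or u ≈ 8.2562.
Neither value makes a denominator zero (u ≠ 6, u ≠ -1), so both are valid.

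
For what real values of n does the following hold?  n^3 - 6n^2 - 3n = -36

Rearrange: n^3 - 6n^2 - 3n + 36 = 0.
Possible rational roots are divisors of 36. Testing n = 3 gives 0, so (n - 3) is a factor.
Divide: n^3 - 6n^2 - 3n + 36 = (n - 3)(n^2 - 3n - 12).
Apply the quadratic formula to n^2 - 3n - 12 = 0: n = (3 +/- sqrt(57))/2, i.e. n ~= 5.2749 or n ~= -2.2749.

n = -2.2749 or n = 3 or n = 5.2749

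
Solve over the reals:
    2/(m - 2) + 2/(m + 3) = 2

m = -2.1926 or m = 3.1926

Multiply both sides by (m - 2)(m + 3):
2(m + 3) + 2(m - 2) = 2(m - 2)(m + 3).
Expand and collect terms: 2m² - 2m - 14 = 0.
By the quadratic formula, m = (2 ± √116) / 4, so m ≈ 3.1926 or m ≈ -2.1926.
Neither value makes a denominator zero (m ≠ 2, m ≠ -3), so both are valid.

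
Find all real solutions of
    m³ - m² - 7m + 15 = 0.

Possible rational roots are divisors of 15. Testing m = -3 gives 0, so (m + 3) is a factor.
Divide: m³ - m² - 7m + 15 = (m + 3)(m² - 4m + 5).
The quadratic m² - 4m + 5 has discriminant -4 < 0, so no further real roots.

m = -3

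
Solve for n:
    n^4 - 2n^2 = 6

n = -1.9094 or n = 1.9094

Let u = n^2. The equation becomes u^2 - 2u - 6 = 0.
By the quadratic formula, u = 1 + sqrt(7) or u = 1 - sqrt(7).
n^2 = 1 + sqrt(7) gives n = +/-sqrt(1 + sqrt(7)) ~= +/-1.9094.
n^2 = 1 - sqrt(7) < 0 has no real solution.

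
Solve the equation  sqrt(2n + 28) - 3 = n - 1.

Isolate the radical: sqrt(2n + 28) = n + 2.
Square both sides: 2n + 28 = (n + 2)^2.
Expand and rearrange: n^2 + 2n - 24 = 0.
Solving gives n = 4 or n = -6.
Check each candidate in the original equation:
  n = 4: sqrt(36) = 6, while n + 2 = 6 — valid.
  n = -6: sqrt(16) = 4, while n + 2 = -4 — extraneous.

n = 4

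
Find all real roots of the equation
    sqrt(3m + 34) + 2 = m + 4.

Isolate the radical: sqrt(3m + 34) = m + 2.
Square both sides: 3m + 34 = (m + 2)^2.
Expand and rearrange: m^2 + m - 30 = 0.
Solving gives m = 5 or m = -6.
Check each candidate in the original equation:
  m = 5: sqrt(49) = 7, while m + 2 = 7 — valid.
  m = -6: sqrt(16) = 4, while m + 2 = -4 — extraneous.

m = 5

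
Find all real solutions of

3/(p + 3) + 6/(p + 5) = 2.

Multiply both sides by (p + 3)(p + 5):
3(p + 5) + 6(p + 3) = 2(p + 3)(p + 5).
Expand and collect terms: 2p^2 + 7p - 3 = 0.
By the quadratic formula, p = (-7 +/- sqrt(73)) / 4, so p ~= 0.386 or p ~= -3.886.
Neither value makes a denominator zero (p != -3, p != -5), so both are valid.

p = -3.886 or p = 0.386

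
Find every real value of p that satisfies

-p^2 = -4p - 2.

p = -0.4495 or p = 4.4495

Rearrange to standard form: -p^2 + 4p + 2 = 0.
Discriminant: (4)^2 - 4*(-1)*2 = 24.
Quadratic formula: p = (-4 +/- sqrt(24)) / (-2).
So p = 2 - sqrt(6) ~= -0.4495 or p = 2 + sqrt(6) ~= 4.4495.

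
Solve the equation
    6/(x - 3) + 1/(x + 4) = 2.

x = -3.6554 or x = 6.1554

Multiply both sides by (x - 3)(x + 4):
6(x + 4) + (x - 3) = 2(x - 3)(x + 4).
Expand and collect terms: 2x² - 5x - 45 = 0.
By the quadratic formula, x = (5 ± √385) / 4, so x ≈ 6.1554 or x ≈ -3.6554.
Neither value makes a denominator zero (x ≠ 3, x ≠ -4), so both are valid.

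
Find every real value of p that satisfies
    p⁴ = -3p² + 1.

Let u = p². The equation becomes u² + 3u - 1 = 0.
By the quadratic formula, u = -3/2 + √(13)/2 or u = -√(13)/2 - 3/2.
p² = -3/2 + √(13)/2 gives p = ±√(-3/2 + √(13)/2) ≈ ±0.5503.
p² = -√(13)/2 - 3/2 < 0 has no real solution.

p = -0.5503 or p = 0.5503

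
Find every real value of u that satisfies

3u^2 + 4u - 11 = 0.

u = -2.6943 or u = 1.3609

Discriminant: (4)^2 - 4*3*(-11) = 148.
Quadratic formula: u = (-4 +/- sqrt(148)) / 6.
So u = -2/3 + sqrt(37)/3 ~= 1.3609 or u = -sqrt(37)/3 - 2/3 ~= -2.6943.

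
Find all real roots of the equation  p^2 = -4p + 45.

p = -9 or p = 5

Bring every term to one side: p^2 + 4p - 45 = 0.
Factor: (p + 9)(p - 5) = 0.
So p = -9 or p = 5.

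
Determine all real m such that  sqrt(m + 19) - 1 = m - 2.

Isolate the radical: sqrt(m + 19) = m - 1.
Square both sides: m + 19 = (m - 1)^2.
Expand and rearrange: m^2 - 3m - 18 = 0.
Solving gives m = 6 or m = -3.
Check each candidate in the original equation:
  m = 6: sqrt(25) = 5, while m - 1 = 5 — valid.
  m = -3: sqrt(16) = 4, while m - 1 = -4 — extraneous.

m = 6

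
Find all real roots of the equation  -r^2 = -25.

r = -5 or r = 5

Bring every term to one side: -r^2 + 25 = 0.
Factor: -1(r - 5)(r + 5) = 0.
So r = 5 or r = -5.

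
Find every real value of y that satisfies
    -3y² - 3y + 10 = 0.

Discriminant: (-3)² − 4·(-3)·10 = 129.
Quadratic formula: y = (3 ± √129) / (-6).
So y = -√(129)/6 - 1/2 ≈ -2.393 or y = -1/2 + √(129)/6 ≈ 1.393.

y = -2.393 or y = 1.393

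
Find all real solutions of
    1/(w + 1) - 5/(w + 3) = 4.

w = -4.1583 or w = -0.8417

Multiply both sides by (w + 1)(w + 3):
(w + 3) - 5(w + 1) = 4(w + 1)(w + 3).
Expand and collect terms: 4w^2 + 20w + 14 = 0.
By the quadratic formula, w = (-20 +/- sqrt(176)) / 8, so w ~= -0.8417 or w ~= -4.1583.
Neither value makes a denominator zero (w != -1, w != -3), so both are valid.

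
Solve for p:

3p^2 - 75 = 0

p = -5 or p = 5

Factor: 3(p + 5)(p - 5) = 0.
So p = -5 or p = 5.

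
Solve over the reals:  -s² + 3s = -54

Bring every term to one side: -s² + 3s + 54 = 0.
Factor: -1(s - 9)(s + 6) = 0.
So s = 9 or s = -6.

s = -6 or s = 9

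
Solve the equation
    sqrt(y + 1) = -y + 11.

y = 8

Square both sides: y + 1 = (-y + 11)^2.
Expand and rearrange: y^2 - 23y + 120 = 0.
Solving gives y = 15 or y = 8.
Check each candidate in the original equation:
  y = 15: sqrt(16) = 4, while -y + 11 = -4 — extraneous.
  y = 8: sqrt(9) = 3, while -y + 11 = 3 — valid.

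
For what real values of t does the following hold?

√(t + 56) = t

t = 8

Square both sides: t + 56 = (t)².
Expand and rearrange: t² - t - 56 = 0.
Solving gives t = 8 or t = -7.
Check each candidate in the original equation:
  t = 8: √(64) = 8, while t = 8 — valid.
  t = -7: √(49) = 7, while t = -7 — extraneous.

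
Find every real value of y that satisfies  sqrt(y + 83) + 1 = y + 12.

Isolate the radical: sqrt(y + 83) = y + 11.
Square both sides: y + 83 = (y + 11)^2.
Expand and rearrange: y^2 + 21y + 38 = 0.
Solving gives y = -2 or y = -19.
Check each candidate in the original equation:
  y = -2: sqrt(81) = 9, while y + 11 = 9 — valid.
  y = -19: sqrt(64) = 8, while y + 11 = -8 — extraneous.

y = -2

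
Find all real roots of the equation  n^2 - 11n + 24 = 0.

Factor: (n - 8)(n - 3) = 0.
So n = 8 or n = 3.

n = 3 or n = 8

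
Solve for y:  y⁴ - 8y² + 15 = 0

y = -2.2361 or y = -1.7321 or y = 1.7321 or y = 2.2361

Let u = y². The equation becomes u² - 8u + 15 = 0.
Factor: (u - 5)(u - 3) = 0, so u = 5 or u = 3.
y² = 5 gives y = ±√(5) ≈ ±2.2361.
y² = 3 gives y = ±√(3) ≈ ±1.7321.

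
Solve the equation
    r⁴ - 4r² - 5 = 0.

r = -2.2361 or r = 2.2361

Let u = r². The equation becomes u² - 4u - 5 = 0.
Factor: (u + 1)(u - 5) = 0, so u = -1 or u = 5.
r² = -1 < 0 has no real solution.
r² = 5 gives r = ±√(5) ≈ ±2.2361.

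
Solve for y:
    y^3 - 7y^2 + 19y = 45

y = 5

Rearrange: y^3 - 7y^2 + 19y - 45 = 0.
Possible rational roots are divisors of -45. Testing y = 5 gives 0, so (y - 5) is a factor.
Divide: y^3 - 7y^2 + 19y - 45 = (y - 5)(y^2 - 2y + 9).
The quadratic y^2 - 2y + 9 has discriminant -32 < 0, so no further real roots.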